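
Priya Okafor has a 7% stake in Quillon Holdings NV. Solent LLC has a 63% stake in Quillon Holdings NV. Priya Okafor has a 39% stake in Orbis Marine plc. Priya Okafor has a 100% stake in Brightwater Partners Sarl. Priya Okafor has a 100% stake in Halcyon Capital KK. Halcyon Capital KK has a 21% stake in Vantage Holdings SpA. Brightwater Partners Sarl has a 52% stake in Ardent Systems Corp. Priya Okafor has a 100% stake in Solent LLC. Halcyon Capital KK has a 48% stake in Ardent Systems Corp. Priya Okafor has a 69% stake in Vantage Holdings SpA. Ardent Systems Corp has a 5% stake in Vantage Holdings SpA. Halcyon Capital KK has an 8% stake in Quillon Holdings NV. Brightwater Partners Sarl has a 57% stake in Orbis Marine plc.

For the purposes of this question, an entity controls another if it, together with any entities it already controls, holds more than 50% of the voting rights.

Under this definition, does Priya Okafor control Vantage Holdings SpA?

Yes

Priya holds 100% of Brightwater, so Priya controls Brightwater.
Priya holds 100% of Halcyon, so Priya controls Halcyon.
Halcyon and Brightwater together hold 48% + 52% = 100% of Ardent, so Priya controls Ardent.
Halcyon and Priya and Ardent together hold 21% + 69% + 5% = 95% of Vantage, so Priya controls Vantage.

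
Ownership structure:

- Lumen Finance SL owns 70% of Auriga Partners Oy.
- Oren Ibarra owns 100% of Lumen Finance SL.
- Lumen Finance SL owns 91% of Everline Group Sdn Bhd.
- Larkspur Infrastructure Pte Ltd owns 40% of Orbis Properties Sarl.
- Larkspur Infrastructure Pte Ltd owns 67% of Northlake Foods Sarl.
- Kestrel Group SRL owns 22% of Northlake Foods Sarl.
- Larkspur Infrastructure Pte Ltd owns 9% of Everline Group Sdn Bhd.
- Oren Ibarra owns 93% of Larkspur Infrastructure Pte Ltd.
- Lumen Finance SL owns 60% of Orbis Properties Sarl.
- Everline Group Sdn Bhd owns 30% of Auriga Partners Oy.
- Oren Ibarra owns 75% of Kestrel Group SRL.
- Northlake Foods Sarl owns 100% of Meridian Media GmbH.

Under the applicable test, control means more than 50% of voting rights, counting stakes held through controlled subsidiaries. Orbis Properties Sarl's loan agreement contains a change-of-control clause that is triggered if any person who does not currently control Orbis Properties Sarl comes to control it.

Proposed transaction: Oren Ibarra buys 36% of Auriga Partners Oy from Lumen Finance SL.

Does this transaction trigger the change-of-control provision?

No

The purchase adds only to Oren's holdings (Lumen's stake shrinks), so Oren is the only person who could newly come to control Orbis.
Oren holds 100% of Lumen, so Oren controls Lumen.
Oren holds 93% of Larkspur, so Oren controls Larkspur.
Larkspur and Lumen together hold 40% + 60% = 100% of Orbis, so Oren controls Orbis.
So Oren already controls Orbis before the transaction.
After the purchase, Oren holds 36% of Auriga directly, and Lumen's stake falls to 34%.
Oren controlled Orbis already, so this is not a new person acquiring control; every other person's position is unchanged or reduced.
No new person acquires control, so the clause is not triggered.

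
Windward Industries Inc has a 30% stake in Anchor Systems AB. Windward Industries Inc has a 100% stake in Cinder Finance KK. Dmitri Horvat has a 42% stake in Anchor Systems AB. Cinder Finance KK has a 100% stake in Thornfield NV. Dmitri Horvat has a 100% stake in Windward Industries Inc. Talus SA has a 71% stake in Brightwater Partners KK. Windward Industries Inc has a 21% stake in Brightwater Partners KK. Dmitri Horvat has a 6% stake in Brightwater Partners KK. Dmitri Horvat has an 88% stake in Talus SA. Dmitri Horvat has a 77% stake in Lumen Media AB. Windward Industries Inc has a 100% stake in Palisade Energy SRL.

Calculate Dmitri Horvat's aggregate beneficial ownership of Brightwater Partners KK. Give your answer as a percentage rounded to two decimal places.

Dmitri reaches Brightwater along 3 paths.
Via Talus: 88% × 71% = 62.48%.
Direct stake: 6% = 6%.
Via Windward: 100% × 21% = 21%.
Total: 62.48% + 6% + 21% = 89.48%.

89.48%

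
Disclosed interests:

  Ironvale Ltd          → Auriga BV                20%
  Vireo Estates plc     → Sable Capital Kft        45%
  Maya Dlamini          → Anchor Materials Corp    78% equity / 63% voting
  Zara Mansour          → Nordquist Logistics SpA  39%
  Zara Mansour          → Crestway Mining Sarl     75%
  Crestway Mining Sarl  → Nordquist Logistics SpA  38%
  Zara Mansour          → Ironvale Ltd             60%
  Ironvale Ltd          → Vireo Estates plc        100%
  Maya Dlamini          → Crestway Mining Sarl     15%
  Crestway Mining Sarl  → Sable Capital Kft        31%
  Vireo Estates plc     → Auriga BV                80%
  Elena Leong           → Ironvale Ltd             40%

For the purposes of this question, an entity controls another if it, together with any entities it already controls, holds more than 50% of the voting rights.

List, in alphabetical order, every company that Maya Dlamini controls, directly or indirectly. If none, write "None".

Anchor Materials Corp

Maya holds 63% of Anchor, so Maya controls Anchor.
No other company's threshold is met.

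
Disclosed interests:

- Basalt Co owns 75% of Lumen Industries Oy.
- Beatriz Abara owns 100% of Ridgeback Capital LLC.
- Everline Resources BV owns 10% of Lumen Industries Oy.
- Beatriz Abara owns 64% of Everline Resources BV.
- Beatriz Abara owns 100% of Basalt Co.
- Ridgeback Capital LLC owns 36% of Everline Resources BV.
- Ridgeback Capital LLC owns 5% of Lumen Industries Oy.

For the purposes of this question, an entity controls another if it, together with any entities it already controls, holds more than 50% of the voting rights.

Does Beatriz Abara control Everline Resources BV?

Yes

Beatriz holds 100% of Ridgeback, so Beatriz controls Ridgeback.
Beatriz and Ridgeback together hold 64% + 36% = 100% of Everline, so Beatriz controls Everline.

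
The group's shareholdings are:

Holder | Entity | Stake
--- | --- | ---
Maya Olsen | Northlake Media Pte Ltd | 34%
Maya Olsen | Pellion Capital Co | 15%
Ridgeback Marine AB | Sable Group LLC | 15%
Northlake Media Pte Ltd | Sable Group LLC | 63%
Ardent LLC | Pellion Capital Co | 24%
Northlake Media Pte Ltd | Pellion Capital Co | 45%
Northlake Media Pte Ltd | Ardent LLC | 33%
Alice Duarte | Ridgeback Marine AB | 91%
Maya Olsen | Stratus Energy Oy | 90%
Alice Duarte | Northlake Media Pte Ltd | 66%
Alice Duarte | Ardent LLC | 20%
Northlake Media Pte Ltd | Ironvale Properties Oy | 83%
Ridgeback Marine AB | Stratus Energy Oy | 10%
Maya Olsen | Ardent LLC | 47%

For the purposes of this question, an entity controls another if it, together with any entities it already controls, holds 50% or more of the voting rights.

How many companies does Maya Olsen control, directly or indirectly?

1

Maya holds 90% of Stratus, so Maya controls Stratus.
No other company's threshold is met.
Maya controls 1 company.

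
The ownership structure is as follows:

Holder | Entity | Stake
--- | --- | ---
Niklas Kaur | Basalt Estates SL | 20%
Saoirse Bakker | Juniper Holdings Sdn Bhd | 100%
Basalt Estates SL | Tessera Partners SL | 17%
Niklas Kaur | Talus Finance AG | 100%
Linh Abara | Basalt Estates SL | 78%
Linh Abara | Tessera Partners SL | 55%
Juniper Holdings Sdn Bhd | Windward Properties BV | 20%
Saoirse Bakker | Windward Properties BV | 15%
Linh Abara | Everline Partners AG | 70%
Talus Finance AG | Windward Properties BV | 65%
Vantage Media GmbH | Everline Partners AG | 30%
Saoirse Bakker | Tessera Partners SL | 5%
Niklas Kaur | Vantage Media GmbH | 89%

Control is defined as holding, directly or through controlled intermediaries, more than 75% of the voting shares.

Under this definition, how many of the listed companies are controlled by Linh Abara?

Linh holds 78% of Basalt, so Linh controls Basalt.
No other company's threshold is met.
Linh controls 1 company.

1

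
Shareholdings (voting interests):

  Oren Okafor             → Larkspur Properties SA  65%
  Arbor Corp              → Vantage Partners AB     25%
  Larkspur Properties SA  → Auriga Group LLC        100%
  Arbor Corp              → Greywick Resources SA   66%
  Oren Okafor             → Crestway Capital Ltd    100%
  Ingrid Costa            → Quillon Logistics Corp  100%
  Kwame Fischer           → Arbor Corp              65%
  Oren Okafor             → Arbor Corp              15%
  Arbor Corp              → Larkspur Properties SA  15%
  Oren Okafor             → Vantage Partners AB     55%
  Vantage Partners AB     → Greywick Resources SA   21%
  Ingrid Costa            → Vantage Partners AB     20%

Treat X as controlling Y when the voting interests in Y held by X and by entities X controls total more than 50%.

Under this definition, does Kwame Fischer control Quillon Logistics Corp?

No

Kwame holds 65% of Arbor, so Kwame controls Arbor.
Arbor holds 66% of Greywick, so Kwame controls Greywick.
Neither Kwame nor any entity Kwame controls holds any voting interest in Quillon.
So Kwame does not control Quillon.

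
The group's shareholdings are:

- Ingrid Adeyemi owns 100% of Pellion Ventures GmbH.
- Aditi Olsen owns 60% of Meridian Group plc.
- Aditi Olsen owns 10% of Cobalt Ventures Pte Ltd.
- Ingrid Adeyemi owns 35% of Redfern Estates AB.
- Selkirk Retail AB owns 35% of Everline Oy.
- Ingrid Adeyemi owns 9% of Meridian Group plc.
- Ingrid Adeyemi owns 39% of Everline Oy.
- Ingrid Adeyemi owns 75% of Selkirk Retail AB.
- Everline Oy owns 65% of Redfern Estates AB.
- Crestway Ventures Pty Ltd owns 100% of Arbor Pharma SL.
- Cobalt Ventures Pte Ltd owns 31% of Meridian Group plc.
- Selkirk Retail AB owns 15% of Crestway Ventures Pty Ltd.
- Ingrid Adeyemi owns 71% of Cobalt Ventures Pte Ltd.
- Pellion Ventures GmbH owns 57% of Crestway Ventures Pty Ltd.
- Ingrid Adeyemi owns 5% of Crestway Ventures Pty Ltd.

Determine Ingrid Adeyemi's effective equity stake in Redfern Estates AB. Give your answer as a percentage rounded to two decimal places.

77.41%

Ingrid reaches Redfern along 3 paths.
Direct stake: 35% = 35%.
Via Everline: 39% × 65% = 25.35%.
Via Selkirk → Everline: 75% × 35% × 65% = 17.0625%.
Total: 35% + 25.35% + 17.0625% = 77.4125%.
Rounded: 77.41%.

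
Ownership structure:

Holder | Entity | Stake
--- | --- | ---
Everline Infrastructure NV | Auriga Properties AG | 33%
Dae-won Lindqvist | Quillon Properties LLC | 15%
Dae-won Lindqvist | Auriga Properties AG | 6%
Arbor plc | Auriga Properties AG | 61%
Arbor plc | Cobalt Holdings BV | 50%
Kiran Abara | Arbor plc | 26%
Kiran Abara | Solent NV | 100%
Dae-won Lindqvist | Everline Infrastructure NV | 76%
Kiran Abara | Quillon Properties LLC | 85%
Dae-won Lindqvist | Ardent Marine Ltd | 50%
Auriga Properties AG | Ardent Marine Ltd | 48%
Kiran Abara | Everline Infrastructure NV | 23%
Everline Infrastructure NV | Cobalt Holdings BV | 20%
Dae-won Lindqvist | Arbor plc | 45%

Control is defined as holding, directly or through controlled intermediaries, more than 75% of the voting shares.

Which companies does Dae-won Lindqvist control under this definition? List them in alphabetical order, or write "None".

Dae-won holds 76% of Everline, so Dae-won controls Everline.
No other company's threshold is met.

Everline Infrastructure NV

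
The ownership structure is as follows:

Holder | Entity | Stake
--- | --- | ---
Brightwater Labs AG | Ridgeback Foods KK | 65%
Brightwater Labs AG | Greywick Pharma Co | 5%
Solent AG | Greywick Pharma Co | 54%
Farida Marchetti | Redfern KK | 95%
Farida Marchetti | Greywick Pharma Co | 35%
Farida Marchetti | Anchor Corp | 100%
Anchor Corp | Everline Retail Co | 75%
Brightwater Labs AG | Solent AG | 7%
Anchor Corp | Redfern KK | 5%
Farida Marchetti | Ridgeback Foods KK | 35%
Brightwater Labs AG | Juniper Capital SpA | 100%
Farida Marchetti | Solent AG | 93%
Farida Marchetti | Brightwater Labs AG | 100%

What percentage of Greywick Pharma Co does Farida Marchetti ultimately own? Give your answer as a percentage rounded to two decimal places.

Farida reaches Greywick along 4 paths.
Via Solent: 93% × 54% = 50.22%.
Via Brightwater → Solent: 100% × 7% × 54% = 3.78%.
Direct stake: 35% = 35%.
Via Brightwater: 100% × 5% = 5%.
Total: 50.22% + 3.78% + 35% + 5% = 94%.
Rounded: 94.00%.

94.00%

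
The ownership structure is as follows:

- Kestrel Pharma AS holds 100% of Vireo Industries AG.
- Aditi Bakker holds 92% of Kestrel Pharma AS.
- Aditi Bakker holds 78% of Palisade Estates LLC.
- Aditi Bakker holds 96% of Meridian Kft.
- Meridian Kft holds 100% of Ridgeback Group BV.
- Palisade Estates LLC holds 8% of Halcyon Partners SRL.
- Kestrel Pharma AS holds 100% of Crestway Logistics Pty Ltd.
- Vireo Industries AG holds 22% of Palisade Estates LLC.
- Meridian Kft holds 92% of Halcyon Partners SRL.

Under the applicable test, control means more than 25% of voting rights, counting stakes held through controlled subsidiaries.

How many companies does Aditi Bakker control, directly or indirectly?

Aditi holds 92% of Kestrel, so Aditi controls Kestrel.
Kestrel holds 100% of Vireo, so Aditi controls Vireo.
Aditi holds 96% of Meridian, so Aditi controls Meridian.
Meridian holds 100% of Ridgeback, so Aditi controls Ridgeback.
Aditi and Vireo together hold 78% + 22% = 100% of Palisade, so Aditi controls Palisade.
Kestrel holds 100% of Crestway, so Aditi controls Crestway.
Meridian and Palisade together hold 92% + 8% = 100% of Halcyon, so Aditi controls Halcyon.
Aditi controls 7 companies.

7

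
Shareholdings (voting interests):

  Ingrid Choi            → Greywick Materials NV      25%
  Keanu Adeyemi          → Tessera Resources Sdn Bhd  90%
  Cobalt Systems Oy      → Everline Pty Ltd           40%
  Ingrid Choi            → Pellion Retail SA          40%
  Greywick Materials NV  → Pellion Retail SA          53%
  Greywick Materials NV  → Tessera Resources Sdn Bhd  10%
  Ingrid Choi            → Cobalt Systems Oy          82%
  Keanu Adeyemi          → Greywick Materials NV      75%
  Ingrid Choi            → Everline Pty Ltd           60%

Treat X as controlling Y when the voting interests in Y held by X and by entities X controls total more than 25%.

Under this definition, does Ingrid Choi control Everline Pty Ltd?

Yes

Ingrid holds 82% of Cobalt, so Ingrid controls Cobalt.
Cobalt and Ingrid together hold 40% + 60% = 100% of Everline, so Ingrid controls Everline.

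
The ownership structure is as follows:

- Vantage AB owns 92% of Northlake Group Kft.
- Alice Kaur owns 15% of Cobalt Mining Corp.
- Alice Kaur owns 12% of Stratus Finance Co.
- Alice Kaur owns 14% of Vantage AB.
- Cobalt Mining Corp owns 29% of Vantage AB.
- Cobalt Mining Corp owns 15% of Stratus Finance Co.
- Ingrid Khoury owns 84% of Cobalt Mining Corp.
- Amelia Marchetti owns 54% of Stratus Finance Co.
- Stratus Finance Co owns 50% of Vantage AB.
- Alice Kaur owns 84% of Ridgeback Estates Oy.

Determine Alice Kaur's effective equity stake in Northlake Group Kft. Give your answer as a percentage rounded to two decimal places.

Alice reaches Northlake along 4 paths.
Via Cobalt → Stratus → Vantage: 15% × 15% × 50% × 92% = 1.035%.
Via Stratus → Vantage: 12% × 50% × 92% = 5.52%.
Via Cobalt → Vantage: 15% × 29% × 92% = 4.002%.
Via Vantage: 14% × 92% = 12.88%.
Total: 1.035% + 5.52% + 4.002% + 12.88% = 23.437%.
Rounded: 23.44%.

23.44%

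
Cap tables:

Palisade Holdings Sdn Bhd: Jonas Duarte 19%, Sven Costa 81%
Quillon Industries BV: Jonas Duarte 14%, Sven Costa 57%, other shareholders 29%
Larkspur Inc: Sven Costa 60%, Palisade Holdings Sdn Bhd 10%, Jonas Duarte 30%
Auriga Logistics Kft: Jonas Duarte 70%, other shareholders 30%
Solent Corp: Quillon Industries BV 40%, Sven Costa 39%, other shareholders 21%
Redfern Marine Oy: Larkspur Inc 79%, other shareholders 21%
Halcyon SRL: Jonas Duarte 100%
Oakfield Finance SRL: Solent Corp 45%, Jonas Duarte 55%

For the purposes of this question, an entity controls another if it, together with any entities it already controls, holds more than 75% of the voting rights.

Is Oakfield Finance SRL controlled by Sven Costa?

No

Sven holds 81% of Palisade, so Sven controls Palisade.
Neither Sven nor any entity Sven controls holds any voting interest in Oakfield.
So Sven does not control Oakfield.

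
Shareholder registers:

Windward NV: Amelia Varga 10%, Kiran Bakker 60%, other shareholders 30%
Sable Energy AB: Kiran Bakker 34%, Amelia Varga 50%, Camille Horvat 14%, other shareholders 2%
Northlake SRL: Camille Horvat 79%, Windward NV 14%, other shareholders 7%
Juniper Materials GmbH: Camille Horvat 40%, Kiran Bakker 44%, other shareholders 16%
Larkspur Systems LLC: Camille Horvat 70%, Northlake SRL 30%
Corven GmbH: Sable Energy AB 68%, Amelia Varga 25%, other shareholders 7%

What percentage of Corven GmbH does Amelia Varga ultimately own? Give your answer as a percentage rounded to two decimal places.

Amelia reaches Corven along 2 paths.
Via Sable: 50% × 68% = 34%.
Direct stake: 25% = 25%.
Total: 34% + 25% = 59%.
Rounded: 59.00%.

59.00%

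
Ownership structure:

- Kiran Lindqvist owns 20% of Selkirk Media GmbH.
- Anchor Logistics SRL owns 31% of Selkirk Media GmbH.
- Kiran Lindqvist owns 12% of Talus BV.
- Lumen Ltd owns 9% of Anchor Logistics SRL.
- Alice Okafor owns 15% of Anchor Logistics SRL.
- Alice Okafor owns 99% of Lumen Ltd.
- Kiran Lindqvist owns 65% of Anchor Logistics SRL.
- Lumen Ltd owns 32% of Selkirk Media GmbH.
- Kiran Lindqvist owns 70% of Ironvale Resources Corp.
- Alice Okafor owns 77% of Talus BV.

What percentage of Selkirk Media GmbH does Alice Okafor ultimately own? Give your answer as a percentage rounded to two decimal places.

39.09%

Alice reaches Selkirk along 3 paths.
Via Lumen: 99% × 32% = 31.68%.
Via Anchor: 15% × 31% = 4.65%.
Via Lumen → Anchor: 99% × 9% × 31% = 2.7621%.
Total: 31.68% + 4.65% + 2.7621% = 39.0921%.
Rounded: 39.09%.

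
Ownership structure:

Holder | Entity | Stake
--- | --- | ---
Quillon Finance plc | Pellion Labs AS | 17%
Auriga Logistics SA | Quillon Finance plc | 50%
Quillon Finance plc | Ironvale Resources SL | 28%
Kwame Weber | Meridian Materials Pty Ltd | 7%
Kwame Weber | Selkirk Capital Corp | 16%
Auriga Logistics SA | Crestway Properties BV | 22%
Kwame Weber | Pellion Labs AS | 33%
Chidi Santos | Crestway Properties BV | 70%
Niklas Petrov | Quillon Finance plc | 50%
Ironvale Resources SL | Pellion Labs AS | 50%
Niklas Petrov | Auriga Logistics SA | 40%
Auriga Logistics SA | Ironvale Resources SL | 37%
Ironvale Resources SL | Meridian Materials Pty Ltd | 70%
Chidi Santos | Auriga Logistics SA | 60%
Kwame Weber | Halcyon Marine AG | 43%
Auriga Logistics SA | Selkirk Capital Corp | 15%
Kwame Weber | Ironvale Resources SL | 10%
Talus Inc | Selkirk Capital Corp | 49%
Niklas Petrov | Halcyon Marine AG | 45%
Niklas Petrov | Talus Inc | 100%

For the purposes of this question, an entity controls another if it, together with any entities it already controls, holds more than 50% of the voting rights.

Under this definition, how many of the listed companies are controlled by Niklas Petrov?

Niklas holds 100% of Talus, so Niklas controls Talus.
No other company's threshold is met.
Niklas controls 1 company.

1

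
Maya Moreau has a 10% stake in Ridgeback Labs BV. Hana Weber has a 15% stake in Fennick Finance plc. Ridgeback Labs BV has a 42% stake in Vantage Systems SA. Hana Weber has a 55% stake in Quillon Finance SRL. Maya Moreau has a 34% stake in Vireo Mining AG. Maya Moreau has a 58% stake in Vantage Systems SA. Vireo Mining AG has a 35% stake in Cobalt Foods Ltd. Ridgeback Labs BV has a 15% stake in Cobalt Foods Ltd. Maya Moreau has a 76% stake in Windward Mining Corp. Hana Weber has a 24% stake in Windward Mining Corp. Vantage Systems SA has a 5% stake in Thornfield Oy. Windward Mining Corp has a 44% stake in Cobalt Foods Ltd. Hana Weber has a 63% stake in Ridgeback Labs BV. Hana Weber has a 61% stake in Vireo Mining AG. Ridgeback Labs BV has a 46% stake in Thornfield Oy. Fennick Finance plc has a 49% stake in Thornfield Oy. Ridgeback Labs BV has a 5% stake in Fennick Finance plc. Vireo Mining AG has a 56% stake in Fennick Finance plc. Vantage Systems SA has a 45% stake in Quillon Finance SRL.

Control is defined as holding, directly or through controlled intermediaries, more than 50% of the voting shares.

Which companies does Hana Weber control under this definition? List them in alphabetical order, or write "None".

Hana holds 63% of Ridgeback, so Hana controls Ridgeback.
Hana holds 61% of Vireo, so Hana controls Vireo.
Ridgeback and Vireo and Hana together hold 5% + 56% + 15% = 76% of Fennick, so Hana controls Fennick.
Hana holds 55% of Quillon, so Hana controls Quillon.
Ridgeback and Fennick together hold 46% + 49% = 95% of Thornfield, so Hana controls Thornfield.
No other company's threshold is met.

Fennick Finance plc, Quillon Finance SRL, Ridgeback Labs BV, Thornfield Oy, Vireo Mining AG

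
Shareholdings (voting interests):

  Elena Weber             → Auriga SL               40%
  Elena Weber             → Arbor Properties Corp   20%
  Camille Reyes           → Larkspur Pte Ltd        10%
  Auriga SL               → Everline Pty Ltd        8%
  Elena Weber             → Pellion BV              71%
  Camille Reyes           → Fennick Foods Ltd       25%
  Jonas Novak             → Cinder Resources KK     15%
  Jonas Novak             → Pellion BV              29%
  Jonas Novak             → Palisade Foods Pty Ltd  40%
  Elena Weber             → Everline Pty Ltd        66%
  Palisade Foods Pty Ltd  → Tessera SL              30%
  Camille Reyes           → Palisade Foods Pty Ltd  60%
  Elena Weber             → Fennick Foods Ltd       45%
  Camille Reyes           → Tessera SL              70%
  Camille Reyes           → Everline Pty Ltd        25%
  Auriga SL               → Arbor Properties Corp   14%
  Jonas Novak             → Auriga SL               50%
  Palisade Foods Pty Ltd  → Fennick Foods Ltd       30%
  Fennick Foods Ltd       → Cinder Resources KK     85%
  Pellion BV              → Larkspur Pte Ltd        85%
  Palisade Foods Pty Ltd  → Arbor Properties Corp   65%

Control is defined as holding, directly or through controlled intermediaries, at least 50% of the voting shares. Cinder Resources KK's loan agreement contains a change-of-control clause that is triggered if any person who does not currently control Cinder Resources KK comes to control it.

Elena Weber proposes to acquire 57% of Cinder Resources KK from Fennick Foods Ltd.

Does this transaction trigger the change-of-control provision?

The purchase adds only to Elena's holdings (Fennick's stake shrinks), so Elena is the only person who could newly come to control Cinder.
Elena holds 71% of Pellion, so Elena controls Pellion.
Pellion holds 85% of Larkspur, so Elena controls Larkspur.
Elena holds 66% of Everline, so Elena controls Everline.
Neither Elena nor any entity Elena controls holds any voting interest in Cinder.
So before the transaction, Elena does not control Cinder.
After the purchase, Elena holds 57% of Cinder directly, and Fennick's stake falls to 28%.
Elena holds 57% of Cinder, so Elena controls Cinder.
Elena did not control Cinder before and does after, so the clause is triggered.

Yes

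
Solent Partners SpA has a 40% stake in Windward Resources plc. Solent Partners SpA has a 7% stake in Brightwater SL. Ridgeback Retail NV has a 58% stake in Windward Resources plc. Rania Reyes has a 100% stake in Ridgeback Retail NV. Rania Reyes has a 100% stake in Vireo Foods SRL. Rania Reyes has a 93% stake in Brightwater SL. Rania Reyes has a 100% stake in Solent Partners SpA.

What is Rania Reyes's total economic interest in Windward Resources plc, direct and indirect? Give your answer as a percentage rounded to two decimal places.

98.00%

Rania reaches Windward along 2 paths.
Via Solent: 100% × 40% = 40%.
Via Ridgeback: 100% × 58% = 58%.
Total: 40% + 58% = 98%.
Rounded: 98.00%.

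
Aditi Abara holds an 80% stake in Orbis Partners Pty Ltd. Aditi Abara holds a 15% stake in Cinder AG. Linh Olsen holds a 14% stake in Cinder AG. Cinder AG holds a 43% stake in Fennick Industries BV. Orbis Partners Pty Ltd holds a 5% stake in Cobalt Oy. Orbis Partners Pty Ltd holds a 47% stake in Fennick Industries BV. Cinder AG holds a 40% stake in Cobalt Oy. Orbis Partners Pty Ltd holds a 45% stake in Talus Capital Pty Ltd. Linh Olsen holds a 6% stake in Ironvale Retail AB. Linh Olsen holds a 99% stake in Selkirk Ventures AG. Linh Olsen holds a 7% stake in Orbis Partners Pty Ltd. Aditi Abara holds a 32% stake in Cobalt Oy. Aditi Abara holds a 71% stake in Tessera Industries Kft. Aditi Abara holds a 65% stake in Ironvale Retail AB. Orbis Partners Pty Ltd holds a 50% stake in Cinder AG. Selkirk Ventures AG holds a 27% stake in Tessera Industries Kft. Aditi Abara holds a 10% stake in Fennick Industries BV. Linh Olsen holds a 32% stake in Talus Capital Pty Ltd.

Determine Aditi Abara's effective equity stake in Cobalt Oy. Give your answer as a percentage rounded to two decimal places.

58.00%

Aditi reaches Cobalt along 4 paths.
Via Cinder: 15% × 40% = 6%.
Via Orbis → Cinder: 80% × 50% × 40% = 16%.
Via Orbis: 80% × 5% = 4%.
Direct stake: 32% = 32%.
Total: 6% + 16% + 4% + 32% = 58%.
Rounded: 58.00%.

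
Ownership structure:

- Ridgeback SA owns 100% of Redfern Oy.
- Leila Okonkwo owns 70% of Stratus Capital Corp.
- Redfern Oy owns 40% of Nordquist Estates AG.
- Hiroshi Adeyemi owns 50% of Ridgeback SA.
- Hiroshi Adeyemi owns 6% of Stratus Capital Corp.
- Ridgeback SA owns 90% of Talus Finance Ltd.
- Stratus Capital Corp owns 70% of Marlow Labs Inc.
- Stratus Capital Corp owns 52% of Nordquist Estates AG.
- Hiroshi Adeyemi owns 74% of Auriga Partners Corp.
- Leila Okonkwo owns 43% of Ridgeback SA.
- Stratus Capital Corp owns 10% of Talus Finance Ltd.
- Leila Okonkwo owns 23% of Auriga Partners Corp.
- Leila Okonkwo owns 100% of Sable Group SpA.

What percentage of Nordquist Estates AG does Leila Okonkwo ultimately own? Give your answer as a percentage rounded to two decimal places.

Leila reaches Nordquist along 2 paths.
Via Ridgeback → Redfern: 43% × 100% × 40% = 17.2%.
Via Stratus: 70% × 52% = 36.4%.
Total: 17.2% + 36.4% = 53.6%.
Rounded: 53.60%.

53.60%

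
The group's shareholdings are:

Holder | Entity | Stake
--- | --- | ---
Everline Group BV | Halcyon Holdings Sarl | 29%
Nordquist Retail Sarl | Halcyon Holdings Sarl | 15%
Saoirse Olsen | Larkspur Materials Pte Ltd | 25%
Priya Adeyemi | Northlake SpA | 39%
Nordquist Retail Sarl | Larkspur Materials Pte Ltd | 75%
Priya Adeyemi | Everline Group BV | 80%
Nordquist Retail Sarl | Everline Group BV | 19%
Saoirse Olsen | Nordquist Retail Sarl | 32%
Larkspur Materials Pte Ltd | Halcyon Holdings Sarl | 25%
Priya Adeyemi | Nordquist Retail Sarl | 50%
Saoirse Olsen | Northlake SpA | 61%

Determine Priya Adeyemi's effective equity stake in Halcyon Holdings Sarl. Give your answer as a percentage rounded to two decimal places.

Priya reaches Halcyon along 4 paths.
Via Nordquist → Everline: 50% × 19% × 29% = 2.755%.
Via Everline: 80% × 29% = 23.2%.
Via Nordquist: 50% × 15% = 7.5%.
Via Nordquist → Larkspur: 50% × 75% × 25% = 9.375%.
Total: 2.755% + 23.2% + 7.5% + 9.375% = 42.83%.

42.83%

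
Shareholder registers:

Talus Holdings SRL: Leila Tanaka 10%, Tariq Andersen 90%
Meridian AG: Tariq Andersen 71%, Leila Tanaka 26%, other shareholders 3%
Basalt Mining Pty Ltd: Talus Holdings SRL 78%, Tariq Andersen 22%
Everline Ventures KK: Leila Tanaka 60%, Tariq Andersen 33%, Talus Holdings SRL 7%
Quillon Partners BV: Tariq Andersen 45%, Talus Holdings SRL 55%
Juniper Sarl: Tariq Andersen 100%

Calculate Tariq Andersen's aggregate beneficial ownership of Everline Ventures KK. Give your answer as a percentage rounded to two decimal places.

39.30%

Tariq reaches Everline along 2 paths.
Direct stake: 33% = 33%.
Via Talus: 90% × 7% = 6.3%.
Total: 33% + 6.3% = 39.3%.
Rounded: 39.30%.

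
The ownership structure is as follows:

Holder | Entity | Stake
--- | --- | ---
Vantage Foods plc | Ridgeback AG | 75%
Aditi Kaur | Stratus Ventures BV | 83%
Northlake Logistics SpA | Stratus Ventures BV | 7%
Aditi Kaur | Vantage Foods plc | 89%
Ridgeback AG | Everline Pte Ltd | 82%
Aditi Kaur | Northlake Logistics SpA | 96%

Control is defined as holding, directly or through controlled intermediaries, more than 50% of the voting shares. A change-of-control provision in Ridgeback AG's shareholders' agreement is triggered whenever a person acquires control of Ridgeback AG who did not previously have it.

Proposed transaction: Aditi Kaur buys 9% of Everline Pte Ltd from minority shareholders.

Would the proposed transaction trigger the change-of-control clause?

The purchase changes only Aditi's holdings, so Aditi is the only person who could newly come to control Ridgeback.
Aditi holds 89% of Vantage, so Aditi controls Vantage.
Vantage holds 75% of Ridgeback, so Aditi controls Ridgeback.
So Aditi already controls Ridgeback before the transaction.
After the purchase, Aditi holds 9% of Everline directly.
Aditi controlled Ridgeback already, so this is not a new person acquiring control; every other person's position is unchanged or reduced.
No new person acquires control, so the clause is not triggered.

No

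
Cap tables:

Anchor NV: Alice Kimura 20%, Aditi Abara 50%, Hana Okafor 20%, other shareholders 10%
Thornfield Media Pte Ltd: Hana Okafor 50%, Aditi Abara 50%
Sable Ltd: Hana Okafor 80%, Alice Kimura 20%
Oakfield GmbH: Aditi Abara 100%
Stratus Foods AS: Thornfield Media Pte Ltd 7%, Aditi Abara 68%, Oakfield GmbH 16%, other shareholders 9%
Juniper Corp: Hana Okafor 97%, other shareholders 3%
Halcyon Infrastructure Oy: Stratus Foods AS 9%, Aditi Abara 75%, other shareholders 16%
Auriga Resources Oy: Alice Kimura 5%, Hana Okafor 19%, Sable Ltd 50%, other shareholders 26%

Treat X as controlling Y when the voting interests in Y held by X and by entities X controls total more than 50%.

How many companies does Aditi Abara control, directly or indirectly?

3

Aditi holds 100% of Oakfield, so Aditi controls Oakfield.
Aditi and Oakfield together hold 68% + 16% = 84% of Stratus, so Aditi controls Stratus.
Stratus and Aditi together hold 9% + 75% = 84% of Halcyon, so Aditi controls Halcyon.
No other company's threshold is met.
Aditi controls 3 companies.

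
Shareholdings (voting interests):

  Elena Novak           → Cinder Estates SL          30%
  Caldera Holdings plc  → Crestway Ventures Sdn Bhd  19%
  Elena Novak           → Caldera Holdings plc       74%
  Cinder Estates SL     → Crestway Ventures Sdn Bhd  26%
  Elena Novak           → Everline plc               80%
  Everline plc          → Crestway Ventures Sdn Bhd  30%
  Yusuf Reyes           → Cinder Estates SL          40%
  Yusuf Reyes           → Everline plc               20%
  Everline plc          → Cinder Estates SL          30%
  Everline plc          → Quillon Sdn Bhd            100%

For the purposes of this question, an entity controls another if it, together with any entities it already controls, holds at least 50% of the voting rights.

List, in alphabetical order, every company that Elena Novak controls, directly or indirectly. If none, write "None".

Elena holds 80% of Everline, so Elena controls Everline.
Elena holds 74% of Caldera, so Elena controls Caldera.
Everline and Elena together hold 30% + 30% = 60% of Cinder, so Elena controls Cinder.
Caldera and Cinder and Everline together hold 19% + 26% + 30% = 75% of Crestway, so Elena controls Crestway.
Everline holds 100% of Quillon, so Elena controls Quillon.

Caldera Holdings plc, Cinder Estates SL, Crestway Ventures Sdn Bhd, Everline plc, Quillon Sdn Bhd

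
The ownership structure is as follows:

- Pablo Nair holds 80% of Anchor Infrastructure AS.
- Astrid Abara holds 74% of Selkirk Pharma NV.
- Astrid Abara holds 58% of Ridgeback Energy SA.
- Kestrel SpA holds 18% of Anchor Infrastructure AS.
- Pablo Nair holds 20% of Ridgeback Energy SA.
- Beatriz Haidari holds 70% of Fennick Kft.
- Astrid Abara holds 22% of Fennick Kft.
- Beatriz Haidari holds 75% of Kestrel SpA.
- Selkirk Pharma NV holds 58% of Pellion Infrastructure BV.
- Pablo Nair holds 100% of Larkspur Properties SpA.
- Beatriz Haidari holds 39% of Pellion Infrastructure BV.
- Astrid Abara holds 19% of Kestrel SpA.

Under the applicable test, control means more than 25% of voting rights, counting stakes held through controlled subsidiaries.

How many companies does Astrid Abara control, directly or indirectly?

3

Astrid holds 74% of Selkirk, so Astrid controls Selkirk.
Astrid holds 58% of Ridgeback, so Astrid controls Ridgeback.
Selkirk holds 58% of Pellion, so Astrid controls Pellion.
No other company's threshold is met.
Astrid controls 3 companies.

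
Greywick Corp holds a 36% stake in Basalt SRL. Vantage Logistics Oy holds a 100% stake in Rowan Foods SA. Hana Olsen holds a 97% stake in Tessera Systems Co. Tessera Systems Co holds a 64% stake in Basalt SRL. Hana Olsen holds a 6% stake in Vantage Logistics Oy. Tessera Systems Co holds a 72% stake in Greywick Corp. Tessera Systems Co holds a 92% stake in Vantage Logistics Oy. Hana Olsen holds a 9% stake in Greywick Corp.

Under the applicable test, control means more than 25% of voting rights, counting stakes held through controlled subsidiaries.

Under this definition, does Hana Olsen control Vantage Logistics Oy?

Yes

Hana holds 97% of Tessera, so Hana controls Tessera.
Tessera and Hana together hold 92% + 6% = 98% of Vantage, so Hana controls Vantage.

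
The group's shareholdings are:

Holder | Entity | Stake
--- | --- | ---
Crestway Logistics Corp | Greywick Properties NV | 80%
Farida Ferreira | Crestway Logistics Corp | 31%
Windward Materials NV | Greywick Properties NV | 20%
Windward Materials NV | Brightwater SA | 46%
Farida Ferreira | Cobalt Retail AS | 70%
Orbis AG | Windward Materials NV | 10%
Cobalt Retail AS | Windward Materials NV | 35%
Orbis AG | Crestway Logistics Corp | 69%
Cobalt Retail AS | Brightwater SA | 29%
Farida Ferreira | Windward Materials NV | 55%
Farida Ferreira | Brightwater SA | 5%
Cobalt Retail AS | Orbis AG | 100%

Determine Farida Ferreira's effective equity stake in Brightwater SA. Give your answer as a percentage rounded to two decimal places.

Farida reaches Brightwater along 5 paths.
Via Cobalt: 70% × 29% = 20.3%.
Via Cobalt → Orbis → Windward: 70% × 100% × 10% × 46% = 3.22%.
Via Cobalt → Windward: 70% × 35% × 46% = 11.27%.
Via Windward: 55% × 46% = 25.3%.
Direct stake: 5% = 5%.
Total: 20.3% + 3.22% + 11.27% + 25.3% + 5% = 65.09%.

65.09%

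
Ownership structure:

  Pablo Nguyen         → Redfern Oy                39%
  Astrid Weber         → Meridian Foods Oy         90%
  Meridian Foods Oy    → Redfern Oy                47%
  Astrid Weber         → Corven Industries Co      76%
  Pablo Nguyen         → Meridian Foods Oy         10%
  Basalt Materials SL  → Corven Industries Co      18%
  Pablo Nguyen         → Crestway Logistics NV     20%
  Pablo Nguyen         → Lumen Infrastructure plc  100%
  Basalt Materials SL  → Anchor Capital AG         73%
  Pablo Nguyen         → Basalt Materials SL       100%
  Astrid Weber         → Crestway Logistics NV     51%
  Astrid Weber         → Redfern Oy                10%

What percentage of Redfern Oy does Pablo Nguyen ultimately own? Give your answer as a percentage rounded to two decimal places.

43.70%

Pablo reaches Redfern along 2 paths.
Via Meridian: 10% × 47% = 4.7%.
Direct stake: 39% = 39%.
Total: 4.7% + 39% = 43.7%.
Rounded: 43.70%.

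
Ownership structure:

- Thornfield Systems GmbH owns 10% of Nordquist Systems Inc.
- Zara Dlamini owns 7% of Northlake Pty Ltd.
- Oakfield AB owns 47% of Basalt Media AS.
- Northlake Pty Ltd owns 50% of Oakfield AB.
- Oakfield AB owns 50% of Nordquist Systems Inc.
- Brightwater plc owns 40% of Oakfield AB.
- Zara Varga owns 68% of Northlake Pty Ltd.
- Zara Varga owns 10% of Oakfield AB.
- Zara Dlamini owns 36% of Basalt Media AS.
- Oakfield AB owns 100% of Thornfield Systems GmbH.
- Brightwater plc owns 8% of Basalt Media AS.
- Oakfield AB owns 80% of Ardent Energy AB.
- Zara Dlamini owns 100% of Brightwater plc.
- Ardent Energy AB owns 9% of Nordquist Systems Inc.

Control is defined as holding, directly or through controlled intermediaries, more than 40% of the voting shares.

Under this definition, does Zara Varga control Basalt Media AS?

Yes

Zara Varga holds 68% of Northlake, so Zara Varga controls Northlake.
Northlake and Zara Varga together hold 50% + 10% = 60% of Oakfield, so Zara Varga controls Oakfield.
Oakfield holds 47% of Basalt, so Zara Varga controls Basalt.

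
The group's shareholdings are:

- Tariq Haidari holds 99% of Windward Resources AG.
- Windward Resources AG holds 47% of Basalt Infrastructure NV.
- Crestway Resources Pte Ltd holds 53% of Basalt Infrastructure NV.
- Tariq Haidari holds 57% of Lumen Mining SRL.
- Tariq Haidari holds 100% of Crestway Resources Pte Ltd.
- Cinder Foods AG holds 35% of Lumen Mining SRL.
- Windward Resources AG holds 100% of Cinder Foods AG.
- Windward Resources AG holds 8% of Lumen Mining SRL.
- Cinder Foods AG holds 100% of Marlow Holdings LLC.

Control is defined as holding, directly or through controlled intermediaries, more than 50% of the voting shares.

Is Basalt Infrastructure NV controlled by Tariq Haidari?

Tariq holds 99% of Windward, so Tariq controls Windward.
Tariq holds 100% of Crestway, so Tariq controls Crestway.
Windward and Crestway together hold 47% + 53% = 100% of Basalt, so Tariq controls Basalt.

Yes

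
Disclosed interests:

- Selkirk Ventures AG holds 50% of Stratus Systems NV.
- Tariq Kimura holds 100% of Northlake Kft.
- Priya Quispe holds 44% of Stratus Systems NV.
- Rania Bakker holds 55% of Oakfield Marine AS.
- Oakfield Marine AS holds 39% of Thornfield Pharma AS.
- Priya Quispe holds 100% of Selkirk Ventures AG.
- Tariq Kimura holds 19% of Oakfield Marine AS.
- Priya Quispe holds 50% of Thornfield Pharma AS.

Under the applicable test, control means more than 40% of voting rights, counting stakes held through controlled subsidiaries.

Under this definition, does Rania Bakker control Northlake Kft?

Rania holds 55% of Oakfield, so Rania controls Oakfield.
Neither Rania nor any entity Rania controls holds any voting interest in Northlake.
So Rania does not control Northlake.

No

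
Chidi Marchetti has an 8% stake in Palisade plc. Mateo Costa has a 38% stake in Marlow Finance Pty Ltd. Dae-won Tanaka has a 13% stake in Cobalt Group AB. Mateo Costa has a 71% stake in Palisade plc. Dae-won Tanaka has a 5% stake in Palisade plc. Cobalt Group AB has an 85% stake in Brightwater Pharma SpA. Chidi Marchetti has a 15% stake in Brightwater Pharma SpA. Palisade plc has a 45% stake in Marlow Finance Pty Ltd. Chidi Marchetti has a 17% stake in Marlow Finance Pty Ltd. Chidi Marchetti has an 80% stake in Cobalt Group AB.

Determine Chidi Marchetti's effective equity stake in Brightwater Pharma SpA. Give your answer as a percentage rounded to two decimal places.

Chidi reaches Brightwater along 2 paths.
Direct stake: 15% = 15%.
Via Cobalt: 80% × 85% = 68%.
Total: 15% + 68% = 83%.
Rounded: 83.00%.

83.00%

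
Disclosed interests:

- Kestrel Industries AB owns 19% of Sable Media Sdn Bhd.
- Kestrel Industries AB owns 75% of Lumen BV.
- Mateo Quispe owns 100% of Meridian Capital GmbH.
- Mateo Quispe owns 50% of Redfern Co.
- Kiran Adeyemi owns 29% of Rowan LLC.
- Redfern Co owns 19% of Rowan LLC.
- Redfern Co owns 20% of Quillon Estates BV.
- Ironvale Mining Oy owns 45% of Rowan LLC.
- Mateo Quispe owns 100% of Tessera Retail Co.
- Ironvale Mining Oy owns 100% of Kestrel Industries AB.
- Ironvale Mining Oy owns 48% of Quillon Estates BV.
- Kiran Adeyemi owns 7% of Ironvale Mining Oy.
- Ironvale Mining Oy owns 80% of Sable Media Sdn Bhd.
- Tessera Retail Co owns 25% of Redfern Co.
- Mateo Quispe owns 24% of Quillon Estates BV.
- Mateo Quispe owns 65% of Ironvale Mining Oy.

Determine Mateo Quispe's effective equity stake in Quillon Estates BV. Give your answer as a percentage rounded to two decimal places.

Mateo reaches Quillon along 4 paths.
Direct stake: 24% = 24%.
Via Tessera → Redfern: 100% × 25% × 20% = 5%.
Via Redfern: 50% × 20% = 10%.
Via Ironvale: 65% × 48% = 31.2%.
Total: 24% + 5% + 10% + 31.2% = 70.2%.
Rounded: 70.20%.

70.20%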